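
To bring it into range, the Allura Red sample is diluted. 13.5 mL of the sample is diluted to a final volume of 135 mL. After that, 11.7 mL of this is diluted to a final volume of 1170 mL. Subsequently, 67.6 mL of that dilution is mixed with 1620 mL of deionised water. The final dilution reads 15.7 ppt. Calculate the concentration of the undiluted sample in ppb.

Overall dilution factor = 10 × 100 × 24.96 = 2.50 × 10⁴.
Original = 15.7 ppt × 2.50 × 10⁴ = 3.92 × 10⁵ ppt = 392 ppb.

392 ppb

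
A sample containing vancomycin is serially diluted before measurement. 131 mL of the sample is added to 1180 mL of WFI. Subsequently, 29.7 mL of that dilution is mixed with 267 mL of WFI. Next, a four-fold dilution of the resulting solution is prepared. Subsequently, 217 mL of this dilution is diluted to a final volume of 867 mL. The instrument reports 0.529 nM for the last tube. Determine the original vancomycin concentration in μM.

0.845 μM

Overall dilution factor = 10.01 × 9.990 × 4 × 3.995 = 1598.
Original = 0.529 nM × 1598 = 845 nM = 0.845 μM.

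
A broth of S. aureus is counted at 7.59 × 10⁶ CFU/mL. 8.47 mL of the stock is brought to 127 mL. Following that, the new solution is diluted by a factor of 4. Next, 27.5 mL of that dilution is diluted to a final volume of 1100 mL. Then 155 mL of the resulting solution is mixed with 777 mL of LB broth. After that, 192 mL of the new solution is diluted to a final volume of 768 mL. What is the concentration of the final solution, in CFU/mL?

132 CFU/mL

Overall dilution factor = 14.99 × 4 × 40 × 6.013 × 4 = 5.77 × 10⁴.
7.59 × 10⁶ CFU/mL / 5.77 × 10⁴ = 132 CFU/mL.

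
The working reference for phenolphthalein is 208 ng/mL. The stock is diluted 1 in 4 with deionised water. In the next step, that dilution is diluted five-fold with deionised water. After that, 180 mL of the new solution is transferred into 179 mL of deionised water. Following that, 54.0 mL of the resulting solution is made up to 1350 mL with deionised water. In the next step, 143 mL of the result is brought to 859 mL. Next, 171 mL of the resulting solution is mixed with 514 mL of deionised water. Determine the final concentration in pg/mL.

Overall dilution factor = 4 × 5 × 1.994 × 25 × 6.007 × 4.006 = 2.40 × 10⁴.
208 ng/mL / 2.40 × 10⁴ = 8.67 × 10⁻³ ng/mL = 8.67 pg/mL.

8.67 pg/mL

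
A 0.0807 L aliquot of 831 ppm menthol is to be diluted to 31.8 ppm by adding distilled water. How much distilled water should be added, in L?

2.03 L

V₂ = C₁V₁/C₂ = 831 × 0.0807 / 31.8 = 2.11 L.
Diluent to add = V₂ − V₁ = 2.11 − 0.0807 = 2.03 L.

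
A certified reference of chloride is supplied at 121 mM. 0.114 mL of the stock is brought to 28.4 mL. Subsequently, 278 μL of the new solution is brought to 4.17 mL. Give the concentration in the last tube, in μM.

Overall dilution factor = 249.1 × 15 = 3737.
121 mM / 3737 = 0.0324 mM = 32.4 μM.

32.4 μM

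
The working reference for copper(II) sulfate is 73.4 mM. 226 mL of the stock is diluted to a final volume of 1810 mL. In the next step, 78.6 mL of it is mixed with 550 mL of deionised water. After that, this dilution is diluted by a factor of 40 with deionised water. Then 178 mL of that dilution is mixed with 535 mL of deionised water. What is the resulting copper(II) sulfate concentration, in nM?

7150 nM

Overall dilution factor = 8.009 × 7.997 × 40 × 4.006 = 1.03 × 10⁴.
73.4 mM / 1.03 × 10⁴ = 7.15 × 10⁻³ mM = 7150 nM.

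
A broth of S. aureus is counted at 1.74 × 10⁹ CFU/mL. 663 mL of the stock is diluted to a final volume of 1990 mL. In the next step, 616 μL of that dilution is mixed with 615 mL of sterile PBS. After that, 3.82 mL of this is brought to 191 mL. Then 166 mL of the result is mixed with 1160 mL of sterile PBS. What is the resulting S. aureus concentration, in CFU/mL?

Overall dilution factor = 3.002 × 999.4 × 50 × 7.988 = 1.20 × 10⁶.
1.74 × 10⁹ CFU/mL / 1.20 × 10⁶ = 1450 CFU/mL.

1450 CFU/mL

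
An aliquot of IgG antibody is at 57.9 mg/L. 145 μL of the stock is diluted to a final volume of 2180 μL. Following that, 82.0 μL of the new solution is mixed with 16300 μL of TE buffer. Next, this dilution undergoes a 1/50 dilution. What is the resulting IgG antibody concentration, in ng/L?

Overall dilution factor = 15.03 × 199.8 × 50 = 1.50 × 10⁵.
57.9 mg/L / 1.50 × 10⁵ = 3.86 × 10⁻⁴ mg/L = 386 ng/L.

386 ng/L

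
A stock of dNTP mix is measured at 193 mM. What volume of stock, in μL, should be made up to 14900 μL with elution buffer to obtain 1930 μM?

149 μL

1930 μM = 1.93 mM.
V₁ = C₂V₂/C₁ = 1.93 × 14900 / 193 = 149 μL.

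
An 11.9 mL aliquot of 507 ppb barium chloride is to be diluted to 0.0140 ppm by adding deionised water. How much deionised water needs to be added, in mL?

0.0140 ppm = 14.0 ppb.
V₂ = C₁V₁/C₂ = 507 × 11.9 / 14.0 = 431 mL.
Diluent to add = V₂ − V₁ = 431 − 11.9 = 419 mL.

419 mL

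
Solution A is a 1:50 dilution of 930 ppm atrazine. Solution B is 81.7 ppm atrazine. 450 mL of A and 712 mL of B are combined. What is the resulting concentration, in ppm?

C_A = 930 ppm / 50 = 18.6 ppm.
C_mix = (C_A·V_A + C_B·V_B)/(V_A + V_B) = (18.6×450 + 81.7×712) / 1162 = 57.3 ppm.

57.3 ppm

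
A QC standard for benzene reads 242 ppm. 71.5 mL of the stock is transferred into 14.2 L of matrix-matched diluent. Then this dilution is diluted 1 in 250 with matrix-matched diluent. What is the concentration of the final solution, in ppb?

Overall dilution factor = 199.6 × 250 = 4.99 × 10⁴.
242 ppm / 4.99 × 10⁴ = 4.85 × 10⁻³ ppm = 4.85 ppb.

4.85 ppb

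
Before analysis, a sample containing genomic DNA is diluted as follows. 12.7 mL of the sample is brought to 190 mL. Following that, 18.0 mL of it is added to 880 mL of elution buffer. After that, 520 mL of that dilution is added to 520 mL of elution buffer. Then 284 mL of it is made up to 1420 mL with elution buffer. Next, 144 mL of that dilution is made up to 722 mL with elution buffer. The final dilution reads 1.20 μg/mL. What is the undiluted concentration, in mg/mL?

44.9 mg/mL

Overall dilution factor = 14.96 × 49.89 × 2 × 5 × 5.014 = 3.74 × 10⁴.
Original = 1.20 μg/mL × 3.74 × 10⁴ = 4.49 × 10⁴ μg/mL = 44.9 mg/mL.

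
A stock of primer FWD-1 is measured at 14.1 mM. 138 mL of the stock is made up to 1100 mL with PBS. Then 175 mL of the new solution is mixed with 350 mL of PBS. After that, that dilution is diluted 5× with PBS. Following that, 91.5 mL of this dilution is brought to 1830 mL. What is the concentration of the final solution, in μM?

Overall dilution factor = 7.971 × 3 × 5 × 20 = 2391.
14.1 mM / 2391 = 5.90 × 10⁻³ mM = 5.90 μM.

5.90 μM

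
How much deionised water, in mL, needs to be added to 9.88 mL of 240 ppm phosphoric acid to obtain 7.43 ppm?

V₂ = C₁V₁/C₂ = 240 × 9.88 / 7.43 = 319 mL.
Diluent to add = V₂ − V₁ = 319 − 9.88 = 309 mL.

309 mL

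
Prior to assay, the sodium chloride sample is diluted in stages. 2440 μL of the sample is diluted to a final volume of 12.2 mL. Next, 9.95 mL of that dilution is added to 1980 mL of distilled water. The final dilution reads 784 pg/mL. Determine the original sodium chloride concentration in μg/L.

784 μg/L

Overall dilution factor = 5 × 200.0 = 1000.
Original = 784 pg/mL × 1000 = 7.84 × 10⁵ pg/mL = 784 μg/L.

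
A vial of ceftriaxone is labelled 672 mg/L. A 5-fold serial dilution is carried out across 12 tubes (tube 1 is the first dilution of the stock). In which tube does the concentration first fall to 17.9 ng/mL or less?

Tube n has concentration 672 mg/L / 5ⁿ.
Need 5ⁿ ≥ 672 mg/L / 17.9 ng/mL = 3.75 × 10⁴, so n ≥ 6.54.
First such tube: n = 7.

tube 7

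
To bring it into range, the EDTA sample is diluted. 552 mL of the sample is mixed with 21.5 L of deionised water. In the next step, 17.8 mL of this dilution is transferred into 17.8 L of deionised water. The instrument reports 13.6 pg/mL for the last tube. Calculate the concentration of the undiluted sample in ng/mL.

544 ng/mL

Overall dilution factor = 39.95 × 1001 = 4.00 × 10⁴.
Original = 13.6 pg/mL × 4.00 × 10⁴ = 5.44 × 10⁵ pg/mL = 544 ng/mL.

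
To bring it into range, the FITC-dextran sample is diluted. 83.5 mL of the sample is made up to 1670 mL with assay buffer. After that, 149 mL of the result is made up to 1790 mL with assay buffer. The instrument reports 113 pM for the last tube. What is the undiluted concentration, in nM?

Overall dilution factor = 20 × 12.01 = 240.
Original = 113 pM × 240 = 2.72 × 10⁴ pM = 27.2 nM.

27.2 nM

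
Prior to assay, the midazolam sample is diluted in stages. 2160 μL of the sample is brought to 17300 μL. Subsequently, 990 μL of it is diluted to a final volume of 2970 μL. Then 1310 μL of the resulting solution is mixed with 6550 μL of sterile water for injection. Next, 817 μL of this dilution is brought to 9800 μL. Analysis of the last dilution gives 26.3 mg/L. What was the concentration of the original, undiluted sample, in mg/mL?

45.5 mg/mL

Overall dilution factor = 8.009 × 3 × 6 × 12.00 = 1729.
Original = 26.3 mg/L × 1729 = 4.55 × 10⁴ mg/L = 45.5 mg/mL.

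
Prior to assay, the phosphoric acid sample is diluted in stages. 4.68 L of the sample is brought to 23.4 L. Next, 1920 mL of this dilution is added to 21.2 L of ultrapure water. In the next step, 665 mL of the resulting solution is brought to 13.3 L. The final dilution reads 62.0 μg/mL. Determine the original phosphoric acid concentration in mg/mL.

74.7 mg/mL

Overall dilution factor = 5 × 12.04 × 20 = 1204.
Original = 62.0 μg/mL × 1204 = 7.47 × 10⁴ μg/mL = 74.7 mg/mL.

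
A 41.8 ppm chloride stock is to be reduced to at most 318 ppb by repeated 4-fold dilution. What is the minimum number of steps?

4

Need 4ⁿ ≥ 131, so n ≥ log(131)/log(4) = 3.52.
Minimum whole steps: n = 4.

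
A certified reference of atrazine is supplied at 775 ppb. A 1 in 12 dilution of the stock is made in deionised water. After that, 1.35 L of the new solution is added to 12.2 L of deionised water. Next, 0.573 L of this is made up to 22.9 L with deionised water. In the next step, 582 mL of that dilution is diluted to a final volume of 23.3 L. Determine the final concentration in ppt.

4.02 ppt

Overall dilution factor = 12 × 10.04 × 39.97 × 40.03 = 1.93 × 10⁵.
775 ppb / 1.93 × 10⁵ = 4.02 × 10⁻³ ppb = 4.02 ppt.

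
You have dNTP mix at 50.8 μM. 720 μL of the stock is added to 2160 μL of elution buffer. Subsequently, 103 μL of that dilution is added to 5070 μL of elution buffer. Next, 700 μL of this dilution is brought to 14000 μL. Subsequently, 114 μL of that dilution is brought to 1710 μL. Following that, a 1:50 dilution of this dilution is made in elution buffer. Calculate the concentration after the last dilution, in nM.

0.0169 nM

Overall dilution factor = 4 × 50.22 × 20 × 15 × 50 = 3.01 × 10⁶.
50.8 μM / 3.01 × 10⁶ = 1.69 × 10⁻⁵ μM = 0.0169 nM.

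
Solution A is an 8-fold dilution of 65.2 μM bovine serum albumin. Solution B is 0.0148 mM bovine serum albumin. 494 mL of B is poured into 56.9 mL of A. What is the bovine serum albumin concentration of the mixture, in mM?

0.0141 mM

C_A = 65.2 μM / 8 = 8.15 μM.
C_B = 0.0148 mM = 14.8 μM.
C_mix = (C_A·V_A + C_B·V_B)/(V_A + V_B) = (8.15×56.9 + 14.8×494) / 550.9 = 14.1 μM = 0.0141 mM.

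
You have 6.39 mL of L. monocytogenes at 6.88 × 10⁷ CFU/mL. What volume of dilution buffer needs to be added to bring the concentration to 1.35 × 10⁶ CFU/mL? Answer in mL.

V₂ = C₁V₁/C₂ = 6.88 × 10⁷ × 6.39 / 1.35 × 10⁶ = 326 mL.
Diluent to add = V₂ − V₁ = 326 − 6.39 = 319 mL.

319 mL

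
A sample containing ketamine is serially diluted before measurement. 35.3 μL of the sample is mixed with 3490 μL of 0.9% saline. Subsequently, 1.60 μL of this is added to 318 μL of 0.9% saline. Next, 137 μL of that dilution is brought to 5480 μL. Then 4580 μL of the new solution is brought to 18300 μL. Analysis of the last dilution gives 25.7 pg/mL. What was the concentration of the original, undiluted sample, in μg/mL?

Overall dilution factor = 99.87 × 199.8 × 40 × 3.996 = 3.19 × 10⁶.
Original = 25.7 pg/mL × 3.19 × 10⁶ = 8.19 × 10⁷ pg/mL = 81.9 μg/mL.

81.9 μg/mL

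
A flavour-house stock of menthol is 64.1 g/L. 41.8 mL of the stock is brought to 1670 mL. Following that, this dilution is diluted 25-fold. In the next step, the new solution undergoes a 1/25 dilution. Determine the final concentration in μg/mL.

2.57 μg/mL

Overall dilution factor = 39.95 × 25 × 25 = 2.50 × 10⁴.
64.1 g/L / 2.50 × 10⁴ = 2.57 × 10⁻³ g/L = 2.57 μg/mL.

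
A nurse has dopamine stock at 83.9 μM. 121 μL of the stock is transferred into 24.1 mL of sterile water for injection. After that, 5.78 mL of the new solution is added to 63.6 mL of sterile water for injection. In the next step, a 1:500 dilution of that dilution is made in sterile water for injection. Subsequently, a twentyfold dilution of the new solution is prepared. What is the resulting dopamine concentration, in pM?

3.49 pM

Overall dilution factor = 200.2 × 12.00 × 500 × 20 = 2.40 × 10⁷.
83.9 μM / 2.40 × 10⁷ = 3.49 × 10⁻⁶ μM = 3.49 pM.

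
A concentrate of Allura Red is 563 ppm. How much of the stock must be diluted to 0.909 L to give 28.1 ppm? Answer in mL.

45.4 mL

V₁ = C₂V₂/C₁ = 28.1 × 0.909 / 563 = 0.0454 L = 45.4 mL.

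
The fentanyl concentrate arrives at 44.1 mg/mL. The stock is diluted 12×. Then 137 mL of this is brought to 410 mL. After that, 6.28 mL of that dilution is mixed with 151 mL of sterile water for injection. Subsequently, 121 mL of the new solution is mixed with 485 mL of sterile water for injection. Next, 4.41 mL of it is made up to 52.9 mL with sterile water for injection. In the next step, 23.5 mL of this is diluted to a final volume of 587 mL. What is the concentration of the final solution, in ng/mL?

Overall dilution factor = 12 × 2.993 × 25.04 × 5.008 × 12.00 × 24.98 = 1.35 × 10⁶.
44.1 mg/mL / 1.35 × 10⁶ = 3.27 × 10⁻⁵ mg/mL = 32.7 ng/mL.

32.7 ng/mL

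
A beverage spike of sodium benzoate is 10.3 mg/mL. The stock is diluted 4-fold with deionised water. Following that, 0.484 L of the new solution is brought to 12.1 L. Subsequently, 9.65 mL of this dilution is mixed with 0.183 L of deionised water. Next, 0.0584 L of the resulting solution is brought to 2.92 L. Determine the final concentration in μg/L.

Overall dilution factor = 4 × 25 × 19.96 × 50 = 9.98 × 10⁴.
10.3 mg/mL / 9.98 × 10⁴ = 1.03 × 10⁻⁴ mg/mL = 103 μg/L.

103 μg/L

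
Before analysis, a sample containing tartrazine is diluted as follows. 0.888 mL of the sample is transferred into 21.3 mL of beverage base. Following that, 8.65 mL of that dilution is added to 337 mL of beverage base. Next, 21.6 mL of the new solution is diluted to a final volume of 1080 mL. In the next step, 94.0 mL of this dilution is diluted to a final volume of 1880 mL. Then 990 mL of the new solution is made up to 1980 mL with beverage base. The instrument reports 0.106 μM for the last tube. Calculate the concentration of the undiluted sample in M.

Overall dilution factor = 24.99 × 39.96 × 50 × 20 × 2 = 2.00 × 10⁶.
Original = 0.106 μM × 2.00 × 10⁶ = 2.12 × 10⁵ μM = 0.212 M.

0.212 M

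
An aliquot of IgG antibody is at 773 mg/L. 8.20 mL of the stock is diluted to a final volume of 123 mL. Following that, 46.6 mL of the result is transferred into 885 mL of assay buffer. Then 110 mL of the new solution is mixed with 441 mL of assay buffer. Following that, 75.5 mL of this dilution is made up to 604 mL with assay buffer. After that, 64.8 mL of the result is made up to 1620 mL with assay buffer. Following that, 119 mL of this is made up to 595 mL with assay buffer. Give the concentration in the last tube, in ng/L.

Overall dilution factor = 15 × 19.99 × 5.009 × 8 × 25 × 5 = 1.50 × 10⁶.
773 mg/L / 1.50 × 10⁶ = 5.15 × 10⁻⁴ mg/L = 515 ng/L.

515 ng/L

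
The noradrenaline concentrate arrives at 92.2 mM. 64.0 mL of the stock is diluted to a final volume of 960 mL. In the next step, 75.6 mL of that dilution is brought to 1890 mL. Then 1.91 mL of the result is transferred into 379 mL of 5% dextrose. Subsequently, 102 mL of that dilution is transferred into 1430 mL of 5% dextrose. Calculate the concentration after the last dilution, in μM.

Overall dilution factor = 15 × 25 × 199.4 × 15.02 = 1.12 × 10⁶.
92.2 mM / 1.12 × 10⁶ = 8.21 × 10⁻⁵ mM = 0.0821 μM.

0.0821 μM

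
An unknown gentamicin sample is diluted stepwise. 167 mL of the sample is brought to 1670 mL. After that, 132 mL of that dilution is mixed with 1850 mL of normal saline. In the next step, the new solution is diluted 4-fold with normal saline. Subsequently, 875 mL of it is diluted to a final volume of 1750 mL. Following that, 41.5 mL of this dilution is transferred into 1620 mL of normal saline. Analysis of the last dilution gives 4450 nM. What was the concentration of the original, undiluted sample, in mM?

Overall dilution factor = 10 × 15.02 × 4 × 2 × 40.04 = 4.81 × 10⁴.
Original = 4450 nM × 4.81 × 10⁴ = 2.14 × 10⁸ nM = 214 mM.

214 mM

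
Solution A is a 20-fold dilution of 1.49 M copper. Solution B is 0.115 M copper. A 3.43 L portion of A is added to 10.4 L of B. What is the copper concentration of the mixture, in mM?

105 mM

C_A = 1.49 M / 20 = 0.0745 M.
C_mix = (C_A·V_A + C_B·V_B)/(V_A + V_B) = (0.0745×3.43 + 0.115×10.4) / 13.83 = 0.105 M = 105 mM.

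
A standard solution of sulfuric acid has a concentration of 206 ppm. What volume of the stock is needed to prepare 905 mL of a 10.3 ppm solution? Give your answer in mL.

45.2 mL

V₁ = C₂V₂/C₁ = 10.3 × 905 / 206 = 45.2 mL.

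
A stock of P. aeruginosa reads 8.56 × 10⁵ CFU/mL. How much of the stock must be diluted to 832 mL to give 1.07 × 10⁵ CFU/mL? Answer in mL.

104 mL

V₁ = C₂V₂/C₁ = 1.07 × 10⁵ × 832 / 8.56 × 10⁵ = 104 mL.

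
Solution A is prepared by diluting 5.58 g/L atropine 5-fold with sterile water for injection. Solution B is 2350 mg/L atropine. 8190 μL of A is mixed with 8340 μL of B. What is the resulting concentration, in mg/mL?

C_A = 5.58 g/L / 5 = 1.12 g/L.
C_B = 2350 mg/L = 2.35 g/L.
C_mix = (C_A·V_A + C_B·V_B)/(V_A + V_B) = (1.12×8190 + 2.35×8340) / 16530 = 1.74 g/L = 1.74 mg/mL.

1.74 mg/mL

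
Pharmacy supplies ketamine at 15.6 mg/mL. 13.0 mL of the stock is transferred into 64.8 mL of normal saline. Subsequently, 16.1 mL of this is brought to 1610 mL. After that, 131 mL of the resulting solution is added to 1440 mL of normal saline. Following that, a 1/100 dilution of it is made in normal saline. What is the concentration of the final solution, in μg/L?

Overall dilution factor = 5.985 × 100 × 11.99 × 100 = 7.18 × 10⁵.
15.6 mg/mL / 7.18 × 10⁵ = 2.17 × 10⁻⁵ mg/mL = 21.7 μg/L.

21.7 μg/L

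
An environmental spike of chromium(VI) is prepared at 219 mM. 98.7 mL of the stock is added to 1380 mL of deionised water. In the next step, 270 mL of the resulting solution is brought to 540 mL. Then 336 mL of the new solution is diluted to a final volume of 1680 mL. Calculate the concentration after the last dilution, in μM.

1460 μM

Overall dilution factor = 14.98 × 2 × 5 = 150.
219 mM / 150 = 1.46 mM = 1460 μM.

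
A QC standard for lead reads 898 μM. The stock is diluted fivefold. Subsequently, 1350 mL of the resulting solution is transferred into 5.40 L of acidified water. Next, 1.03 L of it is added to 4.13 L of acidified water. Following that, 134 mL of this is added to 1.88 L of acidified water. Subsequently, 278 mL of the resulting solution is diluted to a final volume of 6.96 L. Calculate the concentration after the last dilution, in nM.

Overall dilution factor = 5 × 5 × 5.010 × 15.03 × 25.04 = 4.71 × 10⁴.
898 μM / 4.71 × 10⁴ = 0.0191 μM = 19.1 nM.

19.1 nM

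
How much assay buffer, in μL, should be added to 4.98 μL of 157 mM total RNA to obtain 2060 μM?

375 μL

2060 μM = 2.06 mM.
V₂ = C₁V₁/C₂ = 157 × 4.98 / 2.06 = 380 μL.
Diluent to add = V₂ − V₁ = 380 − 4.98 = 375 μL.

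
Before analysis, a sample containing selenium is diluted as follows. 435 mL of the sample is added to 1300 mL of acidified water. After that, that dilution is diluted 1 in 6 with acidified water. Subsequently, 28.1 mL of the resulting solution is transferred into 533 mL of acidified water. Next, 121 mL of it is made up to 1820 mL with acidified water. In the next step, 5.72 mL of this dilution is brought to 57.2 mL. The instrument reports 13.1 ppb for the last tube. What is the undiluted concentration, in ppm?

Overall dilution factor = 3.989 × 6 × 19.97 × 15.04 × 10 = 7.19 × 10⁴.
Original = 13.1 ppb × 7.19 × 10⁴ = 9.42 × 10⁵ ppb = 942 ppm.

942 ppm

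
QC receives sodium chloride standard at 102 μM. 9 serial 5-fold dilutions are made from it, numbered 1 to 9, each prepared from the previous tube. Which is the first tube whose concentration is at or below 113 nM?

Tube n has concentration 102 μM / 5ⁿ.
Need 5ⁿ ≥ 102 μM / 113 nM = 903, so n ≥ 4.23.
First such tube: n = 5.

tube 5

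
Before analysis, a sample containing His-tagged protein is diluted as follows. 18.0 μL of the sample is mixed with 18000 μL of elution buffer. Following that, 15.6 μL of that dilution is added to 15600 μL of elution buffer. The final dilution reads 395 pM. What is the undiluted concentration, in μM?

Overall dilution factor = 1001 × 1001 = 1.00 × 10⁶.
Original = 395 pM × 1.00 × 10⁶ = 3.96 × 10⁸ pM = 396 μM.

396 μM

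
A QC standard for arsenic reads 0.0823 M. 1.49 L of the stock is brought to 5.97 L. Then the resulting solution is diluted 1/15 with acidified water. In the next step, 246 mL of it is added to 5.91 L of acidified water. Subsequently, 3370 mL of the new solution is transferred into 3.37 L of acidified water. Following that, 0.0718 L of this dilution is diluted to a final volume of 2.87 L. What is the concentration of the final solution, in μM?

0.684 μM

Overall dilution factor = 4.007 × 15 × 25.02 × 2 × 39.97 = 1.20 × 10⁵.
0.0823 M / 1.20 × 10⁵ = 6.84 × 10⁻⁷ M = 0.684 μM.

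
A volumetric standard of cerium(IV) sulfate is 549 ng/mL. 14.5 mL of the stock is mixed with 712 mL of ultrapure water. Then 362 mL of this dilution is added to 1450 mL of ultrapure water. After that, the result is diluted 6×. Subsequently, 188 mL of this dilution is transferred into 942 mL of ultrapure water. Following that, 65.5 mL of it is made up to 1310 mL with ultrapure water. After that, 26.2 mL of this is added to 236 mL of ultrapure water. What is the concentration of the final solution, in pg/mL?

Overall dilution factor = 50.10 × 5.006 × 6 × 6.011 × 20 × 10.01 = 1.81 × 10⁶.
549 ng/mL / 1.81 × 10⁶ = 3.03 × 10⁻⁴ ng/mL = 0.303 pg/mL.

0.303 pg/mL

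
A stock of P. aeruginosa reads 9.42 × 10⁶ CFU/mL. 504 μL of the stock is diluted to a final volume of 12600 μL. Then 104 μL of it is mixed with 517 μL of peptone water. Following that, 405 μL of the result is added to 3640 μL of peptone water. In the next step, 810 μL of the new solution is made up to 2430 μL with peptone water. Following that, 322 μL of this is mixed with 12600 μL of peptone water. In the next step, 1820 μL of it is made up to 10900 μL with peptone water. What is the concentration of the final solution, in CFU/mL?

Overall dilution factor = 25 × 5.971 × 9.988 × 3 × 40.13 × 5.989 = 1.08 × 10⁶.
9.42 × 10⁶ CFU/mL / 1.08 × 10⁶ = 8.76 CFU/mL.

8.76 CFU/mL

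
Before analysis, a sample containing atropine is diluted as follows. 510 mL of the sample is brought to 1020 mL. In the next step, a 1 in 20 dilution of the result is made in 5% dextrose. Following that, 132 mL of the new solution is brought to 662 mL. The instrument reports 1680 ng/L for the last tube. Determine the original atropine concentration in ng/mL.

337 ng/mL

Overall dilution factor = 2 × 20 × 5.015 = 201.
Original = 1680 ng/L × 201 = 3.37 × 10⁵ ng/L = 337 ng/mL.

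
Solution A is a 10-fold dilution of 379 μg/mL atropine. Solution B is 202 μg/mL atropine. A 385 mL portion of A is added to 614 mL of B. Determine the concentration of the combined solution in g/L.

0.139 g/L

C_A = 379 μg/mL / 10 = 37.9 μg/mL.
C_mix = (C_A·V_A + C_B·V_B)/(V_A + V_B) = (37.9×385 + 202×614) / 999.0 = 139 μg/mL = 0.139 g/L.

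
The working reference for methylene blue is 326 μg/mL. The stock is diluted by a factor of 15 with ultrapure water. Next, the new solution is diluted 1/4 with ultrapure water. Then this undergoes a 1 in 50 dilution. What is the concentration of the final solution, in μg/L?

109 μg/L

Overall dilution factor = 15 × 4 × 50 = 3000.
326 μg/mL / 3000 = 0.109 μg/mL = 109 μg/L.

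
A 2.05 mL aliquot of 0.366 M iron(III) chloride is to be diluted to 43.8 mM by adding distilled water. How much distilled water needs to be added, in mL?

15.1 mL

43.8 mM = 0.0438 M.
V₂ = C₁V₁/C₂ = 0.366 × 2.05 / 0.0438 = 17.1 mL.
Diluent to add = V₂ − V₁ = 17.1 − 2.05 = 15.1 mL.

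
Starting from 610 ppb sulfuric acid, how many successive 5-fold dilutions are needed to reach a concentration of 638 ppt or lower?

5

Need 5ⁿ ≥ 956, so n ≥ log(956)/log(5) = 4.26.
Minimum whole steps: n = 5.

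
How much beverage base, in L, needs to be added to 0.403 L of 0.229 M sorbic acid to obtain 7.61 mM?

11.7 L

7.61 mM = 7.61 × 10⁻³ M.
V₂ = C₁V₁/C₂ = 0.229 × 0.403 / 7.61 × 10⁻³ = 12.1 L.
Diluent to add = V₂ − V₁ = 12.1 − 0.403 = 11.7 L.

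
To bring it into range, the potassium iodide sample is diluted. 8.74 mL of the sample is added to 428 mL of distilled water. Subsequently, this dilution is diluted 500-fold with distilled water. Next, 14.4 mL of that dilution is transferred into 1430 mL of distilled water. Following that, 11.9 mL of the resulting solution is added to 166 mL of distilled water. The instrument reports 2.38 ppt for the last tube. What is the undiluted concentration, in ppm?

Overall dilution factor = 49.97 × 500 × 100.3 × 14.95 = 3.75 × 10⁷.
Original = 2.38 ppt × 3.75 × 10⁷ = 8.92 × 10⁷ ppt = 89.2 ppm.

89.2 ppm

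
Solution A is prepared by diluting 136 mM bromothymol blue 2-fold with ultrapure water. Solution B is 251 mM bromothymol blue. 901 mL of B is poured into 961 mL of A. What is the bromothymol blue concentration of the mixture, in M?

C_A = 136 mM / 2 = 68.0 mM.
C_mix = (C_A·V_A + C_B·V_B)/(V_A + V_B) = (68.0×961 + 251×901) / 1862 = 157 mM = 0.157 M.

0.157 M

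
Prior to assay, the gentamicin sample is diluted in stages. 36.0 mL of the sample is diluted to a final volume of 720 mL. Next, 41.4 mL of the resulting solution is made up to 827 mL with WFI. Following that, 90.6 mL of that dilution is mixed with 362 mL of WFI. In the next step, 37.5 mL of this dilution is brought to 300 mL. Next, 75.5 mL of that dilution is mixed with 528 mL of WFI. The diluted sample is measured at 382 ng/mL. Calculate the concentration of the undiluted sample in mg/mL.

48.8 mg/mL

Overall dilution factor = 20 × 19.98 × 4.996 × 8 × 7.993 = 1.28 × 10⁵.
Original = 382 ng/mL × 1.28 × 10⁵ = 4.88 × 10⁷ ng/mL = 48.8 mg/mL.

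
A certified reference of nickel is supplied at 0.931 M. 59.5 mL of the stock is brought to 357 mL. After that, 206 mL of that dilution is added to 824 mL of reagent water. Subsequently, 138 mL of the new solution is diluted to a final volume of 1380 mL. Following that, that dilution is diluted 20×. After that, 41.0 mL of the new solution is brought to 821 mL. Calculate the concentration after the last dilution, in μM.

Overall dilution factor = 6 × 5 × 10 × 20 × 20.02 = 1.20 × 10⁵.
0.931 M / 1.20 × 10⁵ = 7.75 × 10⁻⁶ M = 7.75 μM.

7.75 μM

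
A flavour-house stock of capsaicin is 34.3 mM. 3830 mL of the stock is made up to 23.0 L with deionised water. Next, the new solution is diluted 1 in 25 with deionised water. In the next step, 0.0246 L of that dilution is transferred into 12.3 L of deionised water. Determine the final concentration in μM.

Overall dilution factor = 6.005 × 25 × 501 = 7.52 × 10⁴.
34.3 mM / 7.52 × 10⁴ = 4.56 × 10⁻⁴ mM = 0.456 μM.

0.456 μM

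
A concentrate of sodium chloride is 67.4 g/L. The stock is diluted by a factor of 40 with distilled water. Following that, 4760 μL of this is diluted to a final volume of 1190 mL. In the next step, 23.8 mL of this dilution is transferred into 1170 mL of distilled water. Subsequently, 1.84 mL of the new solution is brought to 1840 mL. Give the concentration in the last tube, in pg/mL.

Overall dilution factor = 40 × 250 × 50.16 × 1000 = 5.02 × 10⁸.
67.4 g/L / 5.02 × 10⁸ = 1.34 × 10⁻⁷ g/L = 134 pg/mL.

134 pg/mL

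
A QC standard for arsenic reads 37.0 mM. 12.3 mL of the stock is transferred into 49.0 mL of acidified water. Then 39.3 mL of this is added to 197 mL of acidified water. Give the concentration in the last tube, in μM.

1230 μM

Overall dilution factor = 4.984 × 6.013 = 30.0.
37.0 mM / 30.0 = 1.23 mM = 1230 μM.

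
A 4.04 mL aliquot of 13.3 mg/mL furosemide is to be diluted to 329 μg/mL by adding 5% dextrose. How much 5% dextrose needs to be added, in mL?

329 μg/mL = 0.329 mg/mL.
V₂ = C₁V₁/C₂ = 13.3 × 4.04 / 0.329 = 163 mL.
Diluent to add = V₂ − V₁ = 163 − 4.04 = 159 mL.

159 mL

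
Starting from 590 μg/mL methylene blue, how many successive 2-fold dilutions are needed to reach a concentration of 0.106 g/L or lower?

Need 2ⁿ ≥ 5.57, so n ≥ log(5.57)/log(2) = 2.48.
Minimum whole steps: n = 3.

3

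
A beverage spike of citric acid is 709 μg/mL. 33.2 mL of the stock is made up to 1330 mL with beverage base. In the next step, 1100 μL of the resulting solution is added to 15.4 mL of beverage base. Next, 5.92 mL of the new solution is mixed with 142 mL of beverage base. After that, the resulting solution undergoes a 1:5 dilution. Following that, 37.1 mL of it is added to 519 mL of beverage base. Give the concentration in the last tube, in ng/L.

Overall dilution factor = 40.06 × 15 × 24.99 × 5 × 14.99 = 1.13 × 10⁶.
709 μg/mL / 1.13 × 10⁶ = 6.30 × 10⁻⁴ μg/mL = 630 ng/L.

630 ng/L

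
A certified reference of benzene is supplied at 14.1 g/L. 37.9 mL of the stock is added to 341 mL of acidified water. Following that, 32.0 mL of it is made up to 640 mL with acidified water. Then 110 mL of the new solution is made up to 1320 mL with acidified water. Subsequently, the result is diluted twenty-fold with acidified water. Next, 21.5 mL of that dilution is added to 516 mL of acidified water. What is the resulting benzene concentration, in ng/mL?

Overall dilution factor = 9.997 × 20 × 12 × 20 × 25 = 1.20 × 10⁶.
14.1 g/L / 1.20 × 10⁶ = 1.18 × 10⁻⁵ g/L = 11.8 ng/mL.

11.8 ng/mL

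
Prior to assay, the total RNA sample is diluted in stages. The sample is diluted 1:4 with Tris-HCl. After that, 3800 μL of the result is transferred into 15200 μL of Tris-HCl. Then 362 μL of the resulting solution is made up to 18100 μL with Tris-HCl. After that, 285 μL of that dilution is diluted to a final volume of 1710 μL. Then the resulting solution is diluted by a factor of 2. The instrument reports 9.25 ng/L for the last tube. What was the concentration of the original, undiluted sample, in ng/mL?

111 ng/mL

Overall dilution factor = 4 × 5 × 50 × 6 × 2 = 1.20 × 10⁴.
Original = 9.25 ng/L × 1.20 × 10⁴ = 1.11 × 10⁵ ng/L = 111 ng/mL.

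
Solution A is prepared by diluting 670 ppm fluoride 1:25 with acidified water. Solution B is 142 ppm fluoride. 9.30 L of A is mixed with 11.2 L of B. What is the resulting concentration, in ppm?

89.7 ppm

C_A = 670 ppm / 25 = 26.8 ppm.
C_mix = (C_A·V_A + C_B·V_B)/(V_A + V_B) = (26.8×9.30 + 142×11.2) / 20.50 = 89.7 ppm.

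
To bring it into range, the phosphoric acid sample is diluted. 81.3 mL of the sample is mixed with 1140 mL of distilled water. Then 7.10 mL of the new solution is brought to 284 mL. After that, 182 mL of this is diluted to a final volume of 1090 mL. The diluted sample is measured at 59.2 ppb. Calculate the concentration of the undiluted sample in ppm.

213 ppm

Overall dilution factor = 15.02 × 40 × 5.989 = 3599.
Original = 59.2 ppb × 3599 = 2.13 × 10⁵ ppb = 213 ppm.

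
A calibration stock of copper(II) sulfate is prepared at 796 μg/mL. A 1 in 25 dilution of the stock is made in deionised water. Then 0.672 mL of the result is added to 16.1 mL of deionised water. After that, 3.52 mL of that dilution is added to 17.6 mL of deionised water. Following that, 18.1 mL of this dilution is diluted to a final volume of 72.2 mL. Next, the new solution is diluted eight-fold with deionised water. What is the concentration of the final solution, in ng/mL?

6.66 ng/mL

Overall dilution factor = 25 × 24.96 × 6 × 3.989 × 8 = 1.19 × 10⁵.
796 μg/mL / 1.19 × 10⁵ = 6.66 × 10⁻³ μg/mL = 6.66 ng/mL.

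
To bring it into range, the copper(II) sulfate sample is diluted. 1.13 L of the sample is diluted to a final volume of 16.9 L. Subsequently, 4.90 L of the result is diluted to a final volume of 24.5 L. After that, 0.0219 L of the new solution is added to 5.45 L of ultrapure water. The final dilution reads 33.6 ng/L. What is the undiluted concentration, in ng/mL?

Overall dilution factor = 14.96 × 5 × 249.9 = 1.87 × 10⁴.
Original = 33.6 ng/L × 1.87 × 10⁴ = 6.28 × 10⁵ ng/L = 628 ng/mL.

628 ng/mL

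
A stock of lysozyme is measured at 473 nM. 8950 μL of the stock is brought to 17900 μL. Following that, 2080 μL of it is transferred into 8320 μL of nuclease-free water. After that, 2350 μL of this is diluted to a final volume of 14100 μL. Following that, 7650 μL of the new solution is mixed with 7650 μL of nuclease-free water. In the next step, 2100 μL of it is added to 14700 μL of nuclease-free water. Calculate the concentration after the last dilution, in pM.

493 pM

Overall dilution factor = 2 × 5 × 6 × 2 × 8 = 960.
473 nM / 960 = 0.493 nM = 493 pM.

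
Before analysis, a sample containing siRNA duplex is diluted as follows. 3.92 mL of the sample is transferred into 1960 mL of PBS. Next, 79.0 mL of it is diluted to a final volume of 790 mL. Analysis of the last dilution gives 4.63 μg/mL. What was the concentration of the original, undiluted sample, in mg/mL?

23.2 mg/mL

Overall dilution factor = 501 × 10 = 5010.
Original = 4.63 μg/mL × 5010 = 2.32 × 10⁴ μg/mL = 23.2 mg/mL.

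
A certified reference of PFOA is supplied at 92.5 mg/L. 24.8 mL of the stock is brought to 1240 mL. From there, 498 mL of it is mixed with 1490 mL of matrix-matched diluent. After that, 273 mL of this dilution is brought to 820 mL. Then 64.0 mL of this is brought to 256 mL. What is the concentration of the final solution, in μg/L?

38.6 μg/L

Overall dilution factor = 50 × 3.992 × 3.004 × 4 = 2398.
92.5 mg/L / 2398 = 0.0386 mg/L = 38.6 μg/L.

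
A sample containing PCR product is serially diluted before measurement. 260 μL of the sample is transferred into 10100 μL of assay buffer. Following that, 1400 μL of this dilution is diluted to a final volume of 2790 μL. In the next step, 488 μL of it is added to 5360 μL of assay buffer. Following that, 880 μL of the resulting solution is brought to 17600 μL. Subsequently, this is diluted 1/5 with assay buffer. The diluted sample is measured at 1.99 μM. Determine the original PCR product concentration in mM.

189 mM

Overall dilution factor = 39.85 × 1.993 × 11.98 × 20 × 5 = 9.52 × 10⁴.
Original = 1.99 μM × 9.52 × 10⁴ = 1.89 × 10⁵ μM = 189 mM.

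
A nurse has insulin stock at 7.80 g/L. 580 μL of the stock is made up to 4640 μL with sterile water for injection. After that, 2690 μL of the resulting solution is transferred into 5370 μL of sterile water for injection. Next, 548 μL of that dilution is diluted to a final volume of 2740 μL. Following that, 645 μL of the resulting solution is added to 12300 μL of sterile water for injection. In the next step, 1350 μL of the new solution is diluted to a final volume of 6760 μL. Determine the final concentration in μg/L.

648 μg/L

Overall dilution factor = 8 × 2.996 × 5 × 20.07 × 5.007 = 1.20 × 10⁴.
7.80 g/L / 1.20 × 10⁴ = 6.48 × 10⁻⁴ g/L = 648 μg/L.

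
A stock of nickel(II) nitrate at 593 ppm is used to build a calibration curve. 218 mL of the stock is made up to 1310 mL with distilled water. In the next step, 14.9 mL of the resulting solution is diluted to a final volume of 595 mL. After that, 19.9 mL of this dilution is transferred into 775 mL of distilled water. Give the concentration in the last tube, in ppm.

Overall dilution factor = 6.009 × 39.93 × 39.94 = 9585.
593 ppm / 9585 = 0.0619 ppm.

0.0619 ppm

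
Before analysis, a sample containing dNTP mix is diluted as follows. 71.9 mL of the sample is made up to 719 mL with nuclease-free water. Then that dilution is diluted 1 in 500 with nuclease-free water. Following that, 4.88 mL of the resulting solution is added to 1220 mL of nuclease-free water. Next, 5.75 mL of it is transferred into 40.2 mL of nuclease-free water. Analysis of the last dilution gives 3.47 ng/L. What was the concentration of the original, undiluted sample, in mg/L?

Overall dilution factor = 10 × 500 × 251 × 7.991 = 1.00 × 10⁷.
Original = 3.47 ng/L × 1.00 × 10⁷ = 3.48 × 10⁷ ng/L = 34.8 mg/L.

34.8 mg/L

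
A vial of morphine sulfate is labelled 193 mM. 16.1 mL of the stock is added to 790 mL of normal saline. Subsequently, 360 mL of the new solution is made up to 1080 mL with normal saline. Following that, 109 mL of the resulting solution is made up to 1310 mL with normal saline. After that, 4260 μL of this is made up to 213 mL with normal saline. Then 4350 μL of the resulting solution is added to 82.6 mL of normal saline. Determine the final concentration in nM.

Overall dilution factor = 50.07 × 3 × 12.02 × 50 × 19.99 = 1.80 × 10⁶.
193 mM / 1.80 × 10⁶ = 1.07 × 10⁻⁴ mM = 107 nM.

107 nM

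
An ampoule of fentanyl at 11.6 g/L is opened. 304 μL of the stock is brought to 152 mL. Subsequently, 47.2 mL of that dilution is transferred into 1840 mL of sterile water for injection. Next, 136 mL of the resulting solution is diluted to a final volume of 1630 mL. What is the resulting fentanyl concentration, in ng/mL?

Overall dilution factor = 500 × 39.98 × 11.99 = 2.40 × 10⁵.
11.6 g/L / 2.40 × 10⁵ = 4.84 × 10⁻⁵ g/L = 48.4 ng/mL.

48.4 ng/mL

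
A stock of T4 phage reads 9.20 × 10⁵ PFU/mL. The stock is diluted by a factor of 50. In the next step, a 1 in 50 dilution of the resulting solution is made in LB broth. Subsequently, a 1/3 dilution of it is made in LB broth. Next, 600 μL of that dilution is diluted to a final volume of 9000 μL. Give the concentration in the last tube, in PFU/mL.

8.18 PFU/mL

Overall dilution factor = 50 × 50 × 3 × 15 = 1.12 × 10⁵.
9.20 × 10⁵ PFU/mL / 1.12 × 10⁵ = 8.18 PFU/mL.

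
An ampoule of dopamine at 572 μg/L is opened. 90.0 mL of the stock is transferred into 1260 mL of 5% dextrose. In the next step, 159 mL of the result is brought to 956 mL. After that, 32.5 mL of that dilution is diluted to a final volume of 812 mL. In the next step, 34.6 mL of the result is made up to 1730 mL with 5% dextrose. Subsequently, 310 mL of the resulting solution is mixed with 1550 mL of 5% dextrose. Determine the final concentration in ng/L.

0.846 ng/L

Overall dilution factor = 15 × 6.013 × 24.98 × 50 × 6 = 6.76 × 10⁵.
572 μg/L / 6.76 × 10⁵ = 8.46 × 10⁻⁴ μg/L = 0.846 ng/L.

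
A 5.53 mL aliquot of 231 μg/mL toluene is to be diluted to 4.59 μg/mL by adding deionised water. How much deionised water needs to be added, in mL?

V₂ = C₁V₁/C₂ = 231 × 5.53 / 4.59 = 278 mL.
Diluent to add = V₂ − V₁ = 278 − 5.53 = 273 mL.

273 mL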